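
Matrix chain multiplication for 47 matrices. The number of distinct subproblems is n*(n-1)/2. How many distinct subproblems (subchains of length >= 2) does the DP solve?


Subproblems are indexed by (i, j) where i < j.
Number of such pairs = n*(n-1)/2
= 47 * 46 / 2
= 1081


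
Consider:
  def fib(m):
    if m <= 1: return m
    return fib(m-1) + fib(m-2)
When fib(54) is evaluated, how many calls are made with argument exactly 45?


Let N(m) = number of times fib(m) is called while evaluating fib(54).
N(54) = 1 (the initial call).
N(53) = 1 (only fib(54) calls it).
For 1 <= m <= 52: fib(m) is called by fib(m+1) and fib(m+2), so
  N(m) = N(m+1) + N(m+2).
fib(0) is called only by fib(2), so N(0) = N(2).
Walk down from m=54:
  N(54)=1, N(53)=1, N(52)=2, N(51)=3, N(50)=5, N(49)=8, N(48)=13, N(47)=21, N(46)=34, N(45)=55
N(45) = 55


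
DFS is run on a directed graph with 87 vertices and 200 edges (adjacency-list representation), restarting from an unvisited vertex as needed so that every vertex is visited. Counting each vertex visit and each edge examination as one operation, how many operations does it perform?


A full DFS traversal processes each vertex exactly once (push/pop on stack).
Each directed edge is examined once.
V = 87, E = 200
V + E = 287


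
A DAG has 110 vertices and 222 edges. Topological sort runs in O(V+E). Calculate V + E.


V = 110 (vertex processing)
E = 222 (edge processing)
V + E = 110 + 222 = 332


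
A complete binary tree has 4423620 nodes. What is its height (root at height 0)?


In a complete binary tree, level k holds nodes 2^k .. 2^(k+1)-1 (1-indexed).
Height = floor(log2(n)) = floor(log2(4423620)) = 22
Check: 2^22 = 4194304 <= 4423620 < 8388608 = 2^23


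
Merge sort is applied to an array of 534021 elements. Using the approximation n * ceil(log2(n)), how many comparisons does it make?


Merge sort divides the array into halves recursively.
Number of levels = ceil(log2(534021)) = 20
At each level, approximately n = 534021 comparisons are needed for merging.
Total comparisons ~ n * ceil(log2(n)) = 534021 * 20 = 10680420


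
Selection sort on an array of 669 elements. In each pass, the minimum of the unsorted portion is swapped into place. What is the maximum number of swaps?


Selection sort performs one swap per pass:
  Pass 1: find min in positions 0 to 668, swap with position 0
  Pass 2: find min in positions 1 to 668, swap with position 1
  Pass 3: find min in positions 2 to 668, swap with position 2
  Pass 4: find min in positions 3 to 668, swap with position 3
  Pass 5: find min in positions 4 to 668, swap with position 4
  ... (663 more passes)
Total passes (and swaps) = n - 1 = 669 - 1 = 668


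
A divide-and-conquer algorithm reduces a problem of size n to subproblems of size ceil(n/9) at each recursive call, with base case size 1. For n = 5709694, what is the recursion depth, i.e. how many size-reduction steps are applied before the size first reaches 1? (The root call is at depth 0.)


Each step divides the size by 9 (rounding up); after k steps the size is ceil(n/9^k), which equals 1 exactly when 9^k >= n.
So the depth is the smallest k with 9^k >= 5709694, i.e. ceil(log_9(5709694)).
9^7 = 4782969 < 5709694 <= 43046721 = 9^8
Recursion depth = 8


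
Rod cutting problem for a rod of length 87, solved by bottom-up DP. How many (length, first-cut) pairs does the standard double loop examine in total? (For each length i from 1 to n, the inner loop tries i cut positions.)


For each subproblem length i = 1..87, the inner loop considers i possible first cuts.
Total = 1 + 2 + ... + 87
= 87*(87+1)/2
= 87*88/2 = 3828


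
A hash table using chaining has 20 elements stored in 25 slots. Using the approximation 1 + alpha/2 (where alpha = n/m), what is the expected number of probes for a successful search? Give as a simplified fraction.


Load factor alpha = n/m = 20/25
Expected probes = 1 + alpha/2 = 1 + 20/(2*25)
= 1 + 20/50
= 50/50 + 20/50
= 70/50
Simplify: 7/5


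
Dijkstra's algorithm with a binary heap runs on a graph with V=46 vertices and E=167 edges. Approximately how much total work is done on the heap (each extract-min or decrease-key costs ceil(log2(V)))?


Dijkstra with a binary heap: each vertex is extracted once, each edge may relax once.
Each heap operation costs O(log V).
V + E = 46 + 167 = 213
ceil(log2(46)) = 6 (since 2^5 = 32 < 46 <= 64 = 2^6)
Total heap work = (V+E) * ceil(log2(V)) = 213 * 6 = 1278


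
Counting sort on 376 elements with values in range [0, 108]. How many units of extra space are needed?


Output array size: 376 (to store sorted result)
Count array size: 109 (one slot per possible value, range 0 to 108)
Total extra space = 376 + 109 = 485


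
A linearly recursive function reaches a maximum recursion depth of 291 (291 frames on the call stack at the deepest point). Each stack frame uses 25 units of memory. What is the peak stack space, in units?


Maximum recursion depth = 291 frames
Memory per frame = 25 units
Total stack space = depth * frame_size
= 291 * 25 = 7275


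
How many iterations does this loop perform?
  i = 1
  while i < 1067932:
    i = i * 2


The loop variable doubles each iteration:
i = 1 -> 2 -> 4 -> 8 -> 16 -> 32 -> 64 -> 128 -> 256 -> 512 -> 1024 -> 2048 -> 4096 -> 8192 -> 16384 -> 32768 -> 65536 -> 131072 -> 262144 -> 524288 -> 1048576 -> 2097152 (stop, 2097152 >= 1067932)
Number of doublings = ceil(log2(1067932)) = 21


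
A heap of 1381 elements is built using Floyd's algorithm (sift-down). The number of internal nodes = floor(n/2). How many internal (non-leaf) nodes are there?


Leaf nodes occupy roughly half the array.
Sift-down is called for each internal node, starting from the last one.
Internal nodes = floor(n/2) = floor(1381/2) = 690


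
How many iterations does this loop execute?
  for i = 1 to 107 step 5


The loop variable i takes values starting at 1 and increments by 5 each iteration.
Sequence: i = 1, 6, 11, 16, 21, 26, 31, 36, 41, ...
The upper bound 107 is inclusive, so the count is floor((last - first) / step) + 1:
floor((107 - 1) / 5) + 1 = floor(106/5) + 1 = 21 + 1 = 22


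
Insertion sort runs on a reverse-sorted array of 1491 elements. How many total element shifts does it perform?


Sum of shifts = 1 + 2 + 3 + ... + 1490
= 1491 * 1490 / 2
= 2221590 / 2
= 1110795


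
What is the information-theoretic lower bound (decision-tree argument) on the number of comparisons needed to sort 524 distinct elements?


A binary decision tree of height h has at most 2^h leaves and needs at least n! of them, so h >= ceil(log2(n!)).
524! is far too large to multiply out, so use Stirling's series:
  ln(n!) ~ n ln n - n + (1/2) ln(2 pi n) + 1/(12n)  (error below 1/(360 n^3), negligible here)
  ln(524) = 6.2614917
  n ln n = 524 * 6.2614917 = 3281.0217
  (1/2) ln(2 pi * 524) = (1/2) ln(3292.3891) = 4.0497
  1/(12*524) = 0.0002
  ln(524!) ~ 3281.0217 - 524 + 4.0497 + 0.0002 = 2761.0716
Convert to base 2: log2(524!) = 2761.0716 / ln 2 = 2761.0716 / 0.69314718 = 3983.3843
ceil(3983.3843) = 3984


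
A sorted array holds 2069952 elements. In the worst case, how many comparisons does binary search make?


Halving sequence: 2069952 -> 1034976 -> 517488 -> 258744 -> 129372 -> 64686 -> 32343 -> 16171 -> 8085 -> 4042 -> 2021 -> 1010 -> 505 -> 252 -> 126 -> 63 -> 31 -> 15 -> 7 -> 3 -> 1
Number of halvings = 20
Max comparisons = 20 + 1 = 21


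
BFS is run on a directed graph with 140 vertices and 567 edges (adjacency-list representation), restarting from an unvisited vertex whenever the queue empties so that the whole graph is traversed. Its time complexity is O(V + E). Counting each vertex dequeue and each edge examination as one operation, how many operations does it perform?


A full BFS traversal dequeues each vertex exactly once and examines each directed edge exactly once.
V = 140 (vertex processing cost)
E = 567 (edge examination cost)
Total operations proportional to V + E = 140 + 567 = 707


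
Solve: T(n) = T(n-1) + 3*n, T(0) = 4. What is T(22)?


Expanding the recurrence:
T(22) = T(21) + 3*22
       = T(20) + 3*21 + 3*22
       ...
       = T(0) + 3*(1 + 2 + ... + 22)
       = 4 + 3 * 22*23/2
       = 4 + 3 * 253
       = 4 + 759 = 763


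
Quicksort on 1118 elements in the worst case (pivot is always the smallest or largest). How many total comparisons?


In the worst case, each partition step picks the worst pivot:
  Partition 1: 1117 comparisons (n-1 elements to compare)
  Partition 2: 1116 comparisons
  Partition 3: 1115 comparisons
  Partition 4: 1114 comparisons
  Partition 5: 1113 comparisons
  ...
  Last partition: 0 comparisons
Total = (n-1) + (n-2) + ... + 1 + 0 = n*(n-1)/2
= 1118*1117/2 = 624403


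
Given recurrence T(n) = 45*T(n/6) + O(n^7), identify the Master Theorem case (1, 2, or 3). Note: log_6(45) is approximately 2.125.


Master Theorem parameters: a=45, b=6, c=7
log_b(a) = 2.125
Compare b^c with a: 6^7 = 279936 > 45, so c > log_b(a).
Comparing c=7 vs log_b(a)=2.125:
7 > 2.125 => Case 3
Result: T(n) = O(n^7)
Master Theorem case = 3


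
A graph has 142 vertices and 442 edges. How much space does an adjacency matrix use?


Adjacency matrix: V x V grid of entries
Space = V^2 = 142^2 = 142 * 142 = 20164


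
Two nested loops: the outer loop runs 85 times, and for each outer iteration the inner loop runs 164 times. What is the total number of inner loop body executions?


Outer loop: 85 iterations
Inner loop: 164 iterations per outer iteration
Total = 85 * 164 = 13940


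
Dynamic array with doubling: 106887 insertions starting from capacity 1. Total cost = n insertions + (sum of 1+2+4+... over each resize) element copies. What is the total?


n = 106887
Insertion costs: 106887
Resizes copy 1, 2, 4, ... up to the largest power of 2 that is <= n-1 = 106886, i.e. 65536.
Copy costs = 1 + 2 + 4 + 8 + 16 + 32 + 64 + 128 + 256 + 512 + 1024 + 2048 + 4096 + 8192 + 16384 + 32768 + 65536 = 131071
Total = 106887 + 131071 = 237958


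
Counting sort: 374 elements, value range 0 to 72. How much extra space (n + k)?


n = 374 (output array)
k = 73 (count array for 73 distinct values)
Extra space = 374 + 73 = 447


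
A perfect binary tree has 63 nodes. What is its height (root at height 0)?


For a perfect binary tree of height h: n = 2^(h+1) - 1, so h = log2(n+1) - 1.
  n + 1 = 64 = 2^6
  log2(64) = 6
  height = 6 - 1 = 5


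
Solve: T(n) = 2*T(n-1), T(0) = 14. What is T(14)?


Unrolling:
T(14) = 2*T(13) = 2^2*T(12) = ... = 2^14*T(0)
= 2^14 * 14
= 16384 * 14 = 229376


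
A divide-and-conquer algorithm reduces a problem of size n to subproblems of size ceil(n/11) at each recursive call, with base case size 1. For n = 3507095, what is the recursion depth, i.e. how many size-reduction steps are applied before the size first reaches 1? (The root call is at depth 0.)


Each step divides the size by 11 (rounding up); after k steps the size is ceil(n/11^k), which equals 1 exactly when 11^k >= n.
So the depth is the smallest k with 11^k >= 3507095, i.e. ceil(log_11(3507095)).
11^6 = 1771561 < 3507095 <= 19487171 = 11^7
Recursion depth = 7


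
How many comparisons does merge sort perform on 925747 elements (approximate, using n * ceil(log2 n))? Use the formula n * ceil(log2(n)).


Recursion depth: ceil(log2(925747)) = 20
Each recursion level merges n = 925747 elements
Total = 925747 * 20 = 18514940


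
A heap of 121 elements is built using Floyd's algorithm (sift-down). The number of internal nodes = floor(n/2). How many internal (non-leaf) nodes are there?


Leaf nodes occupy roughly half the array.
Sift-down is called for each internal node, starting from the last one.
Internal nodes = floor(n/2) = floor(121/2) = 60


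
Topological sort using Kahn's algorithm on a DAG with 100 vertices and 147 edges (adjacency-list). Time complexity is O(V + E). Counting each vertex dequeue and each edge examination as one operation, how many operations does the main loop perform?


Kahn's algorithm:
  1. Compute in-degrees: O(V + E)
  2. Process queue: each vertex dequeued once (O(V))
     each edge examined once (O(E))
Total = V + E = 100 + 147 = 247


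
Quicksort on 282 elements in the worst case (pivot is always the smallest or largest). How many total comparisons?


In the worst case, each partition step picks the worst pivot:
  Partition 1: 281 comparisons (n-1 elements to compare)
  Partition 2: 280 comparisons
  Partition 3: 279 comparisons
  Partition 4: 278 comparisons
  Partition 5: 277 comparisons
  ...
  Last partition: 0 comparisons
Total = (n-1) + (n-2) + ... + 1 + 0 = n*(n-1)/2
= 282*281/2 = 39621


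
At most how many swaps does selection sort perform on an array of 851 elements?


Each of the 850 passes places one element in its final position.
Pass 1: swap minimum into position 0
Pass 2: swap minimum of remaining into position 1
...
Pass 850: last two elements, one swap
Maximum swaps = 851 - 1 = 850


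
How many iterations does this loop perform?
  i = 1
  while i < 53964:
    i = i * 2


The loop variable doubles each iteration:
i = 1 -> 2 -> 4 -> 8 -> 16 -> 32 -> 64 -> 128 -> 256 -> 512 -> 1024 -> 2048 -> 4096 -> 8192 -> 16384 -> 32768 -> 65536 (stop, 65536 >= 53964)
Number of doublings = ceil(log2(53964)) = 16


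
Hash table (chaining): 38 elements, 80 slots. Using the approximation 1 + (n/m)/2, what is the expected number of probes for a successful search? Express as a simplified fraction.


Computing expected probes:
alpha = 38/80
= 1 + alpha/2
= 1 + 38/(2*80)
= (2*80 + 38) / (2*80)
= 198/160 = 99/80


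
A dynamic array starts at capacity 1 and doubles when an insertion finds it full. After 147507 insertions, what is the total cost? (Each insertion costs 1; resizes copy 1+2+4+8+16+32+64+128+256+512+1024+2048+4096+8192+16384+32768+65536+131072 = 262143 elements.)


Insertion cost: 147507 (one per element)
Resizes occur just before inserting elements 2, 3, 5, 9, ...
Elements copied at each resize: 1 + 2 + 4 + 8 + 16 + 32 + 64 + 128 + 256 + 512 + 1024 + 2048 + 4096 + 8192 + 16384 + 32768 + 65536 + 131072
Sum of copies = 262143 (geometric series: 2^k - 1)
Total = 147507 + 262143 = 409650


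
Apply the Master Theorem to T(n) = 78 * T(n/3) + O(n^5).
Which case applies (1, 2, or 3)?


The Master Theorem: T(n) = a*T(n/b) + O(n^c)
  a = 78, b = 3, c = 5
log_b(a) = log_3(78) ~ 3.966
Compare b^c with a: 3^5 = 243 > 78, so c > log_b(a).
Since c > log_b(a), Case 3 applies.
T(n) = O(n^5)
Master Theorem case = 3


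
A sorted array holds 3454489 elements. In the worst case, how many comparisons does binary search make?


Halving sequence: 3454489 -> 1727244 -> 863622 -> 431811 -> 215905 -> 107952 -> 53976 -> 26988 -> 13494 -> 6747 -> 3373 -> 1686 -> 843 -> 421 -> 210 -> 105 -> 52 -> 26 -> 13 -> 6 -> 3 -> 1
Number of halvings = 21
Max comparisons = 21 + 1 = 22


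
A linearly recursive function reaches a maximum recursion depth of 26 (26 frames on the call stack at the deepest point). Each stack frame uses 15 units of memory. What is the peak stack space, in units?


Maximum recursion depth = 26 frames
Memory per frame = 15 units
Total stack space = depth * frame_size
= 26 * 15 = 390


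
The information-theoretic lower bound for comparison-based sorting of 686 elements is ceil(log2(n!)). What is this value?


A binary decision tree of height h has at most 2^h leaves and needs at least n! of them, so h >= ceil(log2(n!)).
686! is far too large to multiply out, so use Stirling's series:
  ln(n!) ~ n ln n - n + (1/2) ln(2 pi n) + 1/(12n)  (error below 1/(360 n^3), negligible here)
  ln(686) = 6.5308776
  n ln n = 686 * 6.5308776 = 4480.1820
  (1/2) ln(2 pi * 686) = (1/2) ln(4310.2651) = 4.1844
  1/(12*686) = 0.0001
  ln(686!) ~ 4480.1820 - 686 + 4.1844 + 0.0001 = 3798.3665
Convert to base 2: log2(686!) = 3798.3665 / ln 2 = 3798.3665 / 0.69314718 = 5479.8845
ceil(5479.8845) = 5480


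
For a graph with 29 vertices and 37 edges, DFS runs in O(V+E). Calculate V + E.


A full DFS traversal visits each vertex once and examines each edge once.
V = 29
E = 37
Sum = 29 + 37 = 66


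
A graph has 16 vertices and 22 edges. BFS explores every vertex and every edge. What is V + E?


A full BFS traversal dequeues each vertex once and examines each edge once.
Vertex visits: 16
Edge visits: 22
V + E = 16 + 22 = 38


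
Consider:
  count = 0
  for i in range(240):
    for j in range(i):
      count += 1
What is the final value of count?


For each i, the inner loop runs i times:
  i=0: inner runs 0 times
  i=1: inner runs 1 time
  i=2: inner runs 2 times
  i=3: inner runs 3 times
  i=4: inner runs 4 times
  i=5: inner runs 5 times
  i=6: inner runs 6 times
  i=7: inner runs 7 times
  ...
Total = 0 + 1 + 2 + ... + 239 = 240*(240-1)/2 = 28680


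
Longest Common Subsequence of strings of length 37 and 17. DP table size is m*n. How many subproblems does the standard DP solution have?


DP table indexed by positions in both strings.
First string: 37 positions
Second string: 17 positions
Total = 37 * 17 = 629


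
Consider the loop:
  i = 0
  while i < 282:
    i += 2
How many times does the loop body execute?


Starting at i = 0, each iteration adds 2.
Iterations until i >= 282:
  Iteration 1: i = 0 -> i = 2
  Iteration 2: i = 2 -> i = 4
  Iteration 3: i = 4 -> i = 6
  Iteration 4: i = 6 -> i = 8
  Iteration 5: i = 8 -> i = 10
  Iteration 6: i = 10 -> i = 12
  Iteration 7: i = 12 -> i = 14
  Iteration 8: i = 14 -> i = 16
  ... continuing ...
Total iterations = ceil(282/2) = 141


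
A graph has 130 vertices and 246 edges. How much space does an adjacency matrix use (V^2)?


Adjacency matrix: V x V grid of entries
Space = V^2 = 130^2 = 130 * 130 = 16900


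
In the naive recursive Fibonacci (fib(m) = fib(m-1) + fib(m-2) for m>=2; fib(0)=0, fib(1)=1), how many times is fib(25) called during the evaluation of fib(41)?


Let N(m) = number of times fib(m) is called while evaluating fib(41).
N(41) = 1 (the initial call).
N(40) = 1 (only fib(41) calls it).
For 1 <= m <= 39: fib(m) is called by fib(m+1) and fib(m+2), so
  N(m) = N(m+1) + N(m+2).
fib(0) is called only by fib(2), so N(0) = N(2).
Walk down from m=41:
  N(41)=1, N(40)=1, N(39)=2, N(38)=3, N(37)=5, N(36)=8, N(35)=13, N(34)=21, N(33)=34, N(32)=55, N(31)=89, N(30)=144, N(29)=233, N(28)=377, N(27)=610, N(26)=987, N(25)=1597
N(25) = 1597


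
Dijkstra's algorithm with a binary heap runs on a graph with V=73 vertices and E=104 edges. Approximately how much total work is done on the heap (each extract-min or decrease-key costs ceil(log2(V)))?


Dijkstra with a binary heap: each vertex is extracted once, each edge may relax once.
Each heap operation costs O(log V).
V + E = 73 + 104 = 177
ceil(log2(73)) = 7 (since 2^6 = 64 < 73 <= 128 = 2^7)
Total heap work = (V+E) * ceil(log2(V)) = 177 * 7 = 1239


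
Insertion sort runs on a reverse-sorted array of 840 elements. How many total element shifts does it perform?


Sum of shifts = 1 + 2 + 3 + ... + 839
= 840 * 839 / 2
= 704760 / 2
= 352380


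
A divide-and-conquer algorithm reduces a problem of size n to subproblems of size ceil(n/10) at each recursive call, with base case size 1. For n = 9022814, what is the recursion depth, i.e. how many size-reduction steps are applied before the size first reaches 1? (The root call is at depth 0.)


Each step divides the size by 10 (rounding up); after k steps the size is ceil(n/10^k), which equals 1 exactly when 10^k >= n.
So the depth is the smallest k with 10^k >= 9022814, i.e. ceil(log_10(9022814)).
10^6 = 1000000 < 9022814 <= 10000000 = 10^7
Recursion depth = 7


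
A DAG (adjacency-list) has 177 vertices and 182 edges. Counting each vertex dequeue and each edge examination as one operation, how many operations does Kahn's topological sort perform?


V = 177 (vertex processing)
E = 182 (edge processing)
V + E = 177 + 182 = 359


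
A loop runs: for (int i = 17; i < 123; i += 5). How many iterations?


Loop starts at i = 17, increments by 5, stops when i >= 123.
Number of iterations = ceil((123 - 17) / 5)
= ceil(106 / 5)
= 22


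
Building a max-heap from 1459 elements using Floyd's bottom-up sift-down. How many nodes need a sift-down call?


In a heap of 1459 elements (0-indexed array):
  Last element index: 1458
  Parent of last element: floor((1458 - 1) / 2) = 728
  Internal nodes: indices 0 to 728
  Count = floor(1459/2) = 729


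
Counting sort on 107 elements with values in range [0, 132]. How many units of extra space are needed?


Output array size: 107 (to store sorted result)
Count array size: 133 (one slot per possible value, range 0 to 132)
Total extra space = 107 + 133 = 240


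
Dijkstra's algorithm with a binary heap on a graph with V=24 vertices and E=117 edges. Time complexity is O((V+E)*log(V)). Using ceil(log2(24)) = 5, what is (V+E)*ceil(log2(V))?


Dijkstra with a binary heap: each vertex is extracted once, each edge may relax once.
Each heap operation costs O(log V).
V + E = 24 + 117 = 141
ceil(log2(24)) = 5 (since 2^4 = 16 < 24 <= 32 = 2^5)
Total heap work = (V+E) * ceil(log2(V)) = 141 * 5 = 705


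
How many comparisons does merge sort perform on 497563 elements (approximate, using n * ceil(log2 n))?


Recursion depth: ceil(log2(497563)) = 19
Each recursion level merges n = 497563 elements
Total = 497563 * 19 = 9453697


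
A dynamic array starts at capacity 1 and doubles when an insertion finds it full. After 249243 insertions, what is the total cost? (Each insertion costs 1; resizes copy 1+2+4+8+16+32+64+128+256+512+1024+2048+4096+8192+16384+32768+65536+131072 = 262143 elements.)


Insertion cost: 249243 (one per element)
Resizes occur just before inserting elements 2, 3, 5, 9, ...
Elements copied at each resize: 1 + 2 + 4 + 8 + 16 + 32 + 64 + 128 + 256 + 512 + 1024 + 2048 + 4096 + 8192 + 16384 + 32768 + 65536 + 131072
Sum of copies = 262143 (geometric series: 2^k - 1)
Total = 249243 + 262143 = 511386


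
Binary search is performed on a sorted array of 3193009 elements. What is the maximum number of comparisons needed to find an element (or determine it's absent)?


Binary search halves the search space each comparison:
  Step 1: search space = 3193009 -> 1596504
  Step 2: search space = 1596504 -> 798252
  Step 3: search space = 798252 -> 399126
  Step 4: search space = 399126 -> 199563
  Step 5: search space = 199563 -> 99781
  Step 6: search space = 99781 -> 49890
  Step 7: search space = 49890 -> 24945
  Step 8: search space = 24945 -> 12472
  Step 9: search space = 12472 -> 6236
  Step 10: search space = 6236 -> 3118
  Step 11: search space = 3118 -> 1559
  Step 12: search space = 1559 -> 779
  Step 13: search space = 779 -> 389
  Step 14: search space = 389 -> 194
  Step 15: search space = 194 -> 97
  Step 16: search space = 97 -> 48
  Step 17: search space = 48 -> 24
  Step 18: search space = 24 -> 12
  Step 19: search space = 12 -> 6
  Step 20: search space = 6 -> 3
  Step 21: search space = 3 -> 1
  Step 22: search space = 1 (final check)
Maximum comparisons = floor(log2(3193009)) + 1 = 21 + 1 = 22


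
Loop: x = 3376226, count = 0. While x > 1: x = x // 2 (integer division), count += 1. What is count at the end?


The variable x halves each step:
x = 3376226 -> 1688113 -> 844056 -> 422028 -> 211014 -> 105507 -> 52753 -> 26376 -> 13188 -> 6594 -> 3297 -> 1648 -> 824 -> 412 -> 206 -> 103 -> 51 -> 25 -> 12 -> 6 -> 3 -> 1
Number of halvings = floor(log2(3376226)) = 21


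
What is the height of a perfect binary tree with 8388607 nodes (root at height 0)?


A perfect binary tree with 8388607 nodes:
  8388607 = 2^23 - 1
  Levels: 0, 1, ..., 22
  Height = 22


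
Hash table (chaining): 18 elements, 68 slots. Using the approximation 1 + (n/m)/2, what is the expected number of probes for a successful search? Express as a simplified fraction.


Computing expected probes:
alpha = 18/68
= 1 + alpha/2
= 1 + 18/(2*68)
= (2*68 + 18) / (2*68)
= 154/136 = 77/68


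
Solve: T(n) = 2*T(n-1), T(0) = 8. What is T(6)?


Unrolling:
T(6) = 2*T(5) = 2^2*T(4) = ... = 2^6*T(0)
= 2^6 * 8
= 64 * 8 = 512


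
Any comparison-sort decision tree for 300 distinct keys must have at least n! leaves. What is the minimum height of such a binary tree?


A binary decision tree of height h has at most 2^h leaves and needs at least n! of them, so h >= ceil(log2(n!)).
300! is far too large to multiply out, so use Stirling's series:
  ln(n!) ~ n ln n - n + (1/2) ln(2 pi n) + 1/(12n)  (error below 1/(360 n^3), negligible here)
  ln(300) = 5.7037825
  n ln n = 300 * 5.7037825 = 1711.1347
  (1/2) ln(2 pi * 300) = (1/2) ln(1884.9556) = 3.7708
  1/(12*300) = 0.0003
  ln(300!) ~ 1711.1347 - 300 + 3.7708 + 0.0003 = 1414.9058
Convert to base 2: log2(300!) = 1414.9058 / ln 2 = 1414.9058 / 0.69314718 = 2041.2776
ceil(2041.2776) = 2042


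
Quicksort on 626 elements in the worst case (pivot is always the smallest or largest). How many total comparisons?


In the worst case, each partition step picks the worst pivot:
  Partition 1: 625 comparisons (n-1 elements to compare)
  Partition 2: 624 comparisons
  Partition 3: 623 comparisons
  Partition 4: 622 comparisons
  Partition 5: 621 comparisons
  ...
  Last partition: 0 comparisons
Total = (n-1) + (n-2) + ... + 1 + 0 = n*(n-1)/2
= 626*625/2 = 195625


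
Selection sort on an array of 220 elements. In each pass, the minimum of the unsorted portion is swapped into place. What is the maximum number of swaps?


Selection sort performs one swap per pass:
  Pass 1: find min in positions 0 to 219, swap with position 0
  Pass 2: find min in positions 1 to 219, swap with position 1
  Pass 3: find min in positions 2 to 219, swap with position 2
  Pass 4: find min in positions 3 to 219, swap with position 3
  Pass 5: find min in positions 4 to 219, swap with position 4
  ... (214 more passes)
Total passes (and swaps) = n - 1 = 220 - 1 = 219


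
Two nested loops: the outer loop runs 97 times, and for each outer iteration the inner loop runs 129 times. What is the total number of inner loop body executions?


Outer loop: 97 iterations
Inner loop: 129 iterations per outer iteration
Total = 97 * 129 = 12513


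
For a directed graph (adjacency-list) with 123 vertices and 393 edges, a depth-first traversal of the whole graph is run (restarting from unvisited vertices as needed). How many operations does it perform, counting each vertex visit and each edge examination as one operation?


A full DFS traversal visits each vertex once and examines each edge once.
V = 123
E = 393
Sum = 123 + 393 = 516


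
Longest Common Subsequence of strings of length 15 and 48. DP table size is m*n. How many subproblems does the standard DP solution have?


DP table indexed by positions in both strings.
First string: 15 positions
Second string: 48 positions
Total = 15 * 48 = 720


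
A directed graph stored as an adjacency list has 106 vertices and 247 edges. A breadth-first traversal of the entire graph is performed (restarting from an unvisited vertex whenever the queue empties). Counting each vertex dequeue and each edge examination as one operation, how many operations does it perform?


A full BFS traversal dequeues each vertex once and examines each edge once.
Vertex visits: 106
Edge visits: 247
V + E = 106 + 247 = 353


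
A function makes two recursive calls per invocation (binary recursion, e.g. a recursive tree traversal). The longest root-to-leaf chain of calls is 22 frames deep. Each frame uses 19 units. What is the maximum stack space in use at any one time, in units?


Binary recursion: the two calls run one after the other, so only one root-to-leaf chain of frames is on the stack at a time.
Maximum depth (longest chain) = 22 frames
Each frame = 19 units
Max stack space = 22 * 19 = 418


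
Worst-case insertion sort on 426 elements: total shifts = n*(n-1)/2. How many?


Sum of shifts = 1 + 2 + 3 + ... + 425
= 426 * 425 / 2
= 181050 / 2
= 90525


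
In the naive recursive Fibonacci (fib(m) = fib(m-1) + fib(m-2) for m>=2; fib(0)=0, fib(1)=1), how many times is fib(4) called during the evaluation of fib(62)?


Let N(m) = number of times fib(m) is called while evaluating fib(62).
N(62) = 1 (the initial call).
N(61) = 1 (only fib(62) calls it).
For 1 <= m <= 60: fib(m) is called by fib(m+1) and fib(m+2), so
  N(m) = N(m+1) + N(m+2).
fib(0) is called only by fib(2), so N(0) = N(2).
Walk down from m=62:
  N(62)=1, N(61)=1, N(60)=2, N(59)=3, N(58)=5, N(57)=8, N(56)=13, N(55)=21, N(54)=34, N(53)=55, N(52)=89, N(51)=144, N(50)=233, N(49)=377, N(48)=610, N(47)=987, N(46)=1597, N(45)=2584, N(44)=4181, N(43)=6765, N(42)=10946, N(41)=17711, N(40)=28657, N(39)=46368, N(38)=75025, N(37)=121393, N(36)=196418, N(35)=317811, N(34)=514229, N(33)=832040, N(32)=1346269, N(31)=2178309, N(30)=3524578, N(29)=5702887, N(28)=9227465, N(27)=14930352, N(26)=24157817, N(25)=39088169, N(24)=63245986, N(23)=102334155, N(22)=165580141, N(21)=267914296, N(20)=433494437, N(19)=701408733, N(18)=1134903170, N(17)=1836311903, N(16)=2971215073, N(15)=4807526976, N(14)=7778742049, N(13)=12586269025, N(12)=20365011074, N(11)=32951280099, N(10)=53316291173, N(9)=86267571272, N(8)=139583862445, N(7)=225851433717, N(6)=365435296162, N(5)=591286729879, N(4)=956722026041
N(4) = 956722026041


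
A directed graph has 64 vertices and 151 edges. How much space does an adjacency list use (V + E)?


Adjacency list: one list head per vertex + one entry per edge
Vertex heads: 64
Edge entries: 151
Total = 64 + 151 = 215


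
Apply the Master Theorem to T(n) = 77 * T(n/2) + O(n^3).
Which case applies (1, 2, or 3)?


The Master Theorem: T(n) = a*T(n/b) + O(n^c)
  a = 77, b = 2, c = 3
log_b(a) = log_2(77) ~ 6.267
Compare b^c with a: 2^3 = 8 < 77, so c < log_b(a).
Since c < log_b(a), Case 1 applies.
T(n) = O(n^(log_2 77)) ~ O(n^6.267)
Master Theorem case = 1


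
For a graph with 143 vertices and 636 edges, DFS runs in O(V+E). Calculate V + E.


A full DFS traversal visits each vertex once and examines each edge once.
V = 143
E = 636
Sum = 143 + 636 = 779


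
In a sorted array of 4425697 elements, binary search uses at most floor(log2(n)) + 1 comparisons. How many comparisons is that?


Halving sequence: 4425697 -> 2212848 -> 1106424 -> 553212 -> 276606 -> 138303 -> 69151 -> 34575 -> 17287 -> 8643 -> 4321 -> 2160 -> 1080 -> 540 -> 270 -> 135 -> 67 -> 33 -> 16 -> 8 -> 4 -> 2 -> 1
Number of halvings = 22
Max comparisons = 22 + 1 = 23


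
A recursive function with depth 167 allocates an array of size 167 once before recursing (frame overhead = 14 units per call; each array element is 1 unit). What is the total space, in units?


Array allocation: 167 units (allocated once)
Stack frames: 167 deep * 14 per frame = 2338 units
Total = 167 + 2338 = 2505


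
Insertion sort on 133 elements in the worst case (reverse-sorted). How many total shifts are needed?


In the worst case (reverse-sorted), each element shifts past all previous:
  Element 1: 1 shifts
  Element 2: 2 shifts
  Element 3: 3 shifts
  Element 4: 4 shifts
  Element 5: 5 shifts
  ...
  Element 132: 132 shifts
Total = 1 + 2 + ... + 132
= 133*(133-1)/2 = 8778


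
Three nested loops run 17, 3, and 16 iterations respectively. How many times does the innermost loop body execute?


Loop 1 (outermost): 17 iterations
Loop 2 (middle): 3 iterations per outer
Loop 3 (innermost): 16 iterations per middle
Total = 17 * 3 * 16 = 816


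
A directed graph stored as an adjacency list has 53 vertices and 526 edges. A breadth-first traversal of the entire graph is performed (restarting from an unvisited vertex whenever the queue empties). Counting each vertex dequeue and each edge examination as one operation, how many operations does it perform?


A full BFS traversal dequeues each vertex once and examines each edge once.
Vertex visits: 53
Edge visits: 526
V + E = 53 + 526 = 579


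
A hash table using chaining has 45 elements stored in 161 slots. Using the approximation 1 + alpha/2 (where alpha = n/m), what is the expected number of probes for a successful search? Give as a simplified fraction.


Load factor alpha = n/m = 45/161
Expected probes = 1 + alpha/2 = 1 + 45/(2*161)
= 1 + 45/322
= 322/322 + 45/322
= 367/322


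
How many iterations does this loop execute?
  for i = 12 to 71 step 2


The loop variable i takes values starting at 12 and increments by 2 each iteration.
Sequence: i = 12, 14, 16, 18, 20, 22, 24, 26, 28, ...
The upper bound 71 is inclusive, so the count is floor((last - first) / step) + 1:
floor((71 - 12) / 2) + 1 = floor(59/2) + 1 = 29 + 1 = 30


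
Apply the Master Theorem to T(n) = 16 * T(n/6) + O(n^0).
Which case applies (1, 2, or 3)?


The Master Theorem: T(n) = a*T(n/b) + O(n^c)
  a = 16, b = 6, c = 0
log_b(a) = log_6(16) ~ 1.547
Compare b^c with a: 6^0 = 1 < 16, so c < log_b(a).
Since c < log_b(a), Case 1 applies.
T(n) = O(n^(log_6 16)) ~ O(n^1.547)
Master Theorem case = 1


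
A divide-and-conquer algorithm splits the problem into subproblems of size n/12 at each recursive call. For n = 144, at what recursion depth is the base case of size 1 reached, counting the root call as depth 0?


At each depth, the problem size is divided by 12:
  Depth 0: problem size = 144
  Depth 1: problem size = 12
  Depth 2: problem size = 1 (base case)
The base case is reached at depth log_12(144) = 2 (the tree has 3 levels counting depth 0, but the depth asked for is 2).
Recursion depth = 2


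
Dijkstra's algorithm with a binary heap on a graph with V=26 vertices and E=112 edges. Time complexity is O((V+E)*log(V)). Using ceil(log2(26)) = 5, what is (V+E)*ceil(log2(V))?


Dijkstra with a binary heap: each vertex is extracted once, each edge may relax once.
Each heap operation costs O(log V).
V + E = 26 + 112 = 138
ceil(log2(26)) = 5 (since 2^4 = 16 < 26 <= 32 = 2^5)
Total heap work = (V+E) * ceil(log2(V)) = 138 * 5 = 690


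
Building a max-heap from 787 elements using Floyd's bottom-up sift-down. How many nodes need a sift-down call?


In a heap of 787 elements (0-indexed array):
  Last element index: 786
  Parent of last element: floor((786 - 1) / 2) = 392
  Internal nodes: indices 0 to 392
  Count = floor(787/2) = 393


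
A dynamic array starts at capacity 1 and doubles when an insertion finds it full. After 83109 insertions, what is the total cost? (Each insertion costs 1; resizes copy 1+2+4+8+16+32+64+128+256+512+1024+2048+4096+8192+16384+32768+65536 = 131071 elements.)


Insertion cost: 83109 (one per element)
Resizes occur just before inserting elements 2, 3, 5, 9, ...
Elements copied at each resize: 1 + 2 + 4 + 8 + 16 + 32 + 64 + 128 + 256 + 512 + 1024 + 2048 + 4096 + 8192 + 16384 + 32768 + 65536
Sum of copies = 131071 (geometric series: 2^k - 1)
Total = 83109 + 131071 = 214180


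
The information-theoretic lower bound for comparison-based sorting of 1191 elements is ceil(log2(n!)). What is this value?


A binary decision tree of height h has at most 2^h leaves and needs at least n! of them, so h >= ceil(log2(n!)).
1191! is far too large to multiply out, so use Stirling's series:
  ln(n!) ~ n ln n - n + (1/2) ln(2 pi n) + 1/(12n)  (error below 1/(360 n^3), negligible here)
  ln(1191) = 7.0825486
  n ln n = 1191 * 7.0825486 = 8435.3154
  (1/2) ln(2 pi * 1191) = (1/2) ln(7483.2737) = 4.4602
  1/(12*1191) = 0.0001
  ln(1191!) ~ 8435.3154 - 1191 + 4.4602 + 0.0001 = 7248.7757
Convert to base 2: log2(1191!) = 7248.7757 / ln 2 = 7248.7757 / 0.69314718 = 10457.7728
ceil(10457.7728) = 10458


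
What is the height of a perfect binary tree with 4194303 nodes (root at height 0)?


A perfect binary tree with 4194303 nodes:
  4194303 = 2^22 - 1
  Levels: 0, 1, ..., 21
  Height = 21


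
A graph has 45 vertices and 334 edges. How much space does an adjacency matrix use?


Adjacency matrix: V x V grid of entries
Space = V^2 = 45^2 = 45 * 45 = 2025


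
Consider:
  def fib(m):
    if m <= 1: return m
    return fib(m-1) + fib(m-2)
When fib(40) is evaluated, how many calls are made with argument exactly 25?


Let N(m) = number of times fib(m) is called while evaluating fib(40).
N(40) = 1 (the initial call).
N(39) = 1 (only fib(40) calls it).
For 1 <= m <= 38: fib(m) is called by fib(m+1) and fib(m+2), so
  N(m) = N(m+1) + N(m+2).
fib(0) is called only by fib(2), so N(0) = N(2).
Walk down from m=40:
  N(40)=1, N(39)=1, N(38)=2, N(37)=3, N(36)=5, N(35)=8, N(34)=13, N(33)=21, N(32)=34, N(31)=55, N(30)=89, N(29)=144, N(28)=233, N(27)=377, N(26)=610, N(25)=987
N(25) = 987


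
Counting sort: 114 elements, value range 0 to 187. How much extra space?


n = 114 (output array)
k = 188 (count array for 188 distinct values)
Extra space = 114 + 188 = 302


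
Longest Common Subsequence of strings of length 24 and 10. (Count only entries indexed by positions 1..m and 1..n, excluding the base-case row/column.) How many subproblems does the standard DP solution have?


DP table indexed by positions in both strings.
First string: 24 positions
Second string: 10 positions
Total = 24 * 10 = 240


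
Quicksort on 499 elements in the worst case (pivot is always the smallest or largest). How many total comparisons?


In the worst case, each partition step picks the worst pivot:
  Partition 1: 498 comparisons (n-1 elements to compare)
  Partition 2: 497 comparisons
  Partition 3: 496 comparisons
  Partition 4: 495 comparisons
  Partition 5: 494 comparisons
  ...
  Last partition: 0 comparisons
Total = (n-1) + (n-2) + ... + 1 + 0 = n*(n-1)/2
= 499*498/2 = 124251


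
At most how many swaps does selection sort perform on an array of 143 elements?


Each of the 142 passes places one element in its final position.
Pass 1: swap minimum into position 0
Pass 2: swap minimum of remaining into position 1
...
Pass 142: last two elements, one swap
Maximum swaps = 143 - 1 = 142


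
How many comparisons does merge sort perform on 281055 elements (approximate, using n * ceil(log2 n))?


Recursion depth: ceil(log2(281055)) = 19
Each recursion level merges n = 281055 elements
Total = 281055 * 19 = 5340045


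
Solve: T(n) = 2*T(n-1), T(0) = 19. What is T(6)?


Unrolling:
T(6) = 2*T(5) = 2^2*T(4) = ... = 2^6*T(0)
= 2^6 * 19
= 64 * 19 = 1216


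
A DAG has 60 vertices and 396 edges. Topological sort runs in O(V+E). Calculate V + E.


V = 60 (vertex processing)
E = 396 (edge processing)
V + E = 60 + 396 = 456


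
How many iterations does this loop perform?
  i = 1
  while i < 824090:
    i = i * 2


The loop variable doubles each iteration:
i = 1 -> 2 -> 4 -> 8 -> 16 -> 32 -> 64 -> 128 -> 256 -> 512 -> 1024 -> 2048 -> 4096 -> 8192 -> 16384 -> 32768 -> 65536 -> 131072 -> 262144 -> 524288 -> 1048576 (stop, 1048576 >= 824090)
Number of doublings = ceil(log2(824090)) = 20


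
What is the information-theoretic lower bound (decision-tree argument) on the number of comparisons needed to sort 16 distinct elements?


A binary decision tree of height h has at most 2^h leaves and needs at least n! of them, so h >= ceil(log2(n!)).
Compute 16! as a running product:
  x2 = 2, x3 = 6, x4 = 24, x5 = 120
  x6 = 720, x7 = 5040, x8 = 40320, x9 = 362880
  x10 = 3628800, x11 = 39916800, x12 = 479001600, x13 = 6227020800
  x14 = 87178291200, x15 = 1307674368000, x16 = 20922789888000
16! = 20922789888000
Bracket between powers of 2:
  2^44 = 17592186044416 < 20922789888000 <= 35184372088832 = 2^45
So ceil(log2(16!)) = 45


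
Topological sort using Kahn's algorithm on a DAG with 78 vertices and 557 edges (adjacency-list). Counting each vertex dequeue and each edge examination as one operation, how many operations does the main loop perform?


Kahn's algorithm:
  1. Compute in-degrees: O(V + E)
  2. Process queue: each vertex dequeued once (O(V))
     each edge examined once (O(E))
Total = V + E = 78 + 557 = 635


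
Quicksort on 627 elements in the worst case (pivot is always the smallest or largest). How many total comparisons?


In the worst case, each partition step picks the worst pivot:
  Partition 1: 626 comparisons (n-1 elements to compare)
  Partition 2: 625 comparisons
  Partition 3: 624 comparisons
  Partition 4: 623 comparisons
  Partition 5: 622 comparisons
  ...
  Last partition: 0 comparisons
Total = (n-1) + (n-2) + ... + 1 + 0 = n*(n-1)/2
= 627*626/2 = 196251
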